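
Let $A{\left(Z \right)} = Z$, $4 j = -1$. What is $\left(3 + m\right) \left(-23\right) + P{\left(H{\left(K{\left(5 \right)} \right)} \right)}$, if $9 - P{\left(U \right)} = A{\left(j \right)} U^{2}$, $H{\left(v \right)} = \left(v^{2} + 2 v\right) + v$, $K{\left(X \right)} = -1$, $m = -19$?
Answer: $378$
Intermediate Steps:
$j = - \frac{1}{4}$ ($j = \frac{1}{4} \left(-1\right) = - \frac{1}{4} \approx -0.25$)
$H{\left(v \right)} = v^{2} + 3 v$
$P{\left(U \right)} = 9 + \frac{U^{2}}{4}$ ($P{\left(U \right)} = 9 - - \frac{U^{2}}{4} = 9 + \frac{U^{2}}{4}$)
$\left(3 + m\right) \left(-23\right) + P{\left(H{\left(K{\left(5 \right)} \right)} \right)} = \left(3 - 19\right) \left(-23\right) + \left(9 + \frac{\left(- (3 - 1)\right)^{2}}{4}\right) = \left(-16\right) \left(-23\right) + \left(9 + \frac{\left(\left(-1\right) 2\right)^{2}}{4}\right) = 368 + \left(9 + \frac{\left(-2\right)^{2}}{4}\right) = 368 + \left(9 + \frac{1}{4} \cdot 4\right) = 368 + \left(9 + 1\right) = 368 + 10 = 378$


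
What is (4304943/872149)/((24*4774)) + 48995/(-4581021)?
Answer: -1625406392123359/152589753510654768 ≈ -0.010652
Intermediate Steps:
(4304943/872149)/((24*4774)) + 48995/(-4581021) = (4304943*(1/872149))/114576 + 48995*(-1/4581021) = (4304943/872149)*(1/114576) - 48995/4581021 = 1434981/33309114608 - 48995/4581021 = -1625406392123359/152589753510654768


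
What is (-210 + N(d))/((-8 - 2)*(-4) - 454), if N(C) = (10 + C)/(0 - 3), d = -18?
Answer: 311/621 ≈ 0.50080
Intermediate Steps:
N(C) = -10/3 - C/3 (N(C) = (10 + C)/(-3) = (10 + C)*(-1/3) = -10/3 - C/3)
(-210 + N(d))/((-8 - 2)*(-4) - 454) = (-210 + (-10/3 - 1/3*(-18)))/((-8 - 2)*(-4) - 454) = (-210 + (-10/3 + 6))/(-10*(-4) - 454) = (-210 + 8/3)/(40 - 454) = -622/3/(-414) = -622/3*(-1/414) = 311/621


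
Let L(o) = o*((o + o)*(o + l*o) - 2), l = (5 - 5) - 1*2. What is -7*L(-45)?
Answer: -1276380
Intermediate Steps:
l = -2 (l = 0 - 2 = -2)
L(o) = o*(-2 - 2*o²) (L(o) = o*((o + o)*(o - 2*o) - 2) = o*((2*o)*(-o) - 2) = o*(-2*o² - 2) = o*(-2 - 2*o²))
-7*L(-45) = -(-14)*(-45)*(1 + (-45)²) = -(-14)*(-45)*(1 + 2025) = -(-14)*(-45)*2026 = -7*182340 = -1276380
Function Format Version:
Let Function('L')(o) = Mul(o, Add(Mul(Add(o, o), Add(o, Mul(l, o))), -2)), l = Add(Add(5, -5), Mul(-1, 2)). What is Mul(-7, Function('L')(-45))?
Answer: -1276380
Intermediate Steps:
l = -2 (l = Add(0, -2) = -2)
Function('L')(o) = Mul(o, Add(-2, Mul(-2, Pow(o, 2)))) (Function('L')(o) = Mul(o, Add(Mul(Add(o, o), Add(o, Mul(-2, o))), -2)) = Mul(o, Add(Mul(Mul(2, o), Mul(-1, o)), -2)) = Mul(o, Add(Mul(-2, Pow(o, 2)), -2)) = Mul(o, Add(-2, Mul(-2, Pow(o, 2)))))
Mul(-7, Function('L')(-45)) = Mul(-7, Mul(-2, -45, Add(1, Pow(-45, 2)))) = Mul(-7, Mul(-2, -45, Add(1, 2025))) = Mul(-7, Mul(-2, -45, 2026)) = Mul(-7, 182340) = -1276380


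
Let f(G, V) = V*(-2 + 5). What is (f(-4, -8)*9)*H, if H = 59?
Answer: -12744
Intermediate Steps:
f(G, V) = 3*V (f(G, V) = V*3 = 3*V)
(f(-4, -8)*9)*H = ((3*(-8))*9)*59 = -24*9*59 = -216*59 = -12744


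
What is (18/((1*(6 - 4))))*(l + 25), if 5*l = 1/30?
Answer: 11253/50 ≈ 225.06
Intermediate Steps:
l = 1/150 (l = (⅕)/30 = (⅕)*(1/30) = 1/150 ≈ 0.0066667)
(18/((1*(6 - 4))))*(l + 25) = (18/((1*(6 - 4))))*(1/150 + 25) = (18/((1*2)))*(3751/150) = (18/2)*(3751/150) = (18*(½))*(3751/150) = 9*(3751/150) = 11253/50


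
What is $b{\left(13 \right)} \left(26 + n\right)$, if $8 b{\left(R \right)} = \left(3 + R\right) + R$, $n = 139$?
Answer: $\frac{4785}{8} \approx 598.13$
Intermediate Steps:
$b{\left(R \right)} = \frac{3}{8} + \frac{R}{4}$ ($b{\left(R \right)} = \frac{\left(3 + R\right) + R}{8} = \frac{3 + 2 R}{8} = \frac{3}{8} + \frac{R}{4}$)
$b{\left(13 \right)} \left(26 + n\right) = \left(\frac{3}{8} + \frac{1}{4} \cdot 13\right) \left(26 + 139\right) = \left(\frac{3}{8} + \frac{13}{4}\right) 165 = \frac{29}{8} \cdot 165 = \frac{4785}{8}$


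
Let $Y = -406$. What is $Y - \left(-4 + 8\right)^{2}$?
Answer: $-422$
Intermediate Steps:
$Y - \left(-4 + 8\right)^{2} = -406 - \left(-4 + 8\right)^{2} = -406 - 4^{2} = -406 - 16 = -422$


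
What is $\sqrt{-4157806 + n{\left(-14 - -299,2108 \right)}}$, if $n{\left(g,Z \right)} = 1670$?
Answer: $2 i \sqrt{1039034} \approx 2038.7 i$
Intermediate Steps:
$\sqrt{-4157806 + n{\left(-14 - -299,2108 \right)}} = \sqrt{-4157806 + 1670} = \sqrt{-4156136} = 2 i \sqrt{1039034}$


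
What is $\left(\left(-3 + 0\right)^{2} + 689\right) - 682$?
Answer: $16$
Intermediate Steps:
$\left(\left(-3 + 0\right)^{2} + 689\right) - 682 = \left(\left(-3\right)^{2} + 689\right) - 682 = \left(9 + 689\right) - 682 = 698 - 682 = 16$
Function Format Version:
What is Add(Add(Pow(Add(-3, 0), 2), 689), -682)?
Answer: 16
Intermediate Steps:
Add(Add(Pow(Add(-3, 0), 2), 689), -682) = Add(Add(Pow(-3, 2), 689), -682) = Add(Add(9, 689), -682) = Add(698, -682) = 16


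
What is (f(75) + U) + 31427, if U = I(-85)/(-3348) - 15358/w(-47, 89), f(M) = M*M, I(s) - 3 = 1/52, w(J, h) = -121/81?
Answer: 997098260843/21065616 ≈ 47333.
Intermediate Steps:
w(J, h) = -121/81 (w(J, h) = -121*1/81 = -121/81)
I(s) = 157/52 (I(s) = 3 + 1/52 = 157/52)
f(M) = M²
U = 216575056811/21065616 (U = (157/52)/(-3348) - 15358/(-121/81) = (157/52)*(-1/3348) - 15358*(-81/121) = -157/174096 + 1243998/121 = 216575056811/21065616 ≈ 10281.)
(f(75) + U) + 31427 = (75² + 216575056811/21065616) + 31427 = (5625 + 216575056811/21065616) + 31427 = 335069146811/21065616 + 31427 = 997098260843/21065616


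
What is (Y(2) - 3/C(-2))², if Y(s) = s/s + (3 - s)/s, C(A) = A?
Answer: 9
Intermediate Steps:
Y(s) = 1 + (3 - s)/s
(Y(2) - 3/C(-2))² = (3/2 - 3/(-2))² = (3*(½) - 3*(-½))² = (3/2 + 3/2)² = 3² = 9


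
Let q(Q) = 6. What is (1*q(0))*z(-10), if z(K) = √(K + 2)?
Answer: 12*I*√2 ≈ 16.971*I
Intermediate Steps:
z(K) = √(2 + K)
(1*q(0))*z(-10) = (1*6)*√(2 - 10) = 6*√(-8) = 6*(2*I*√2) = 12*I*√2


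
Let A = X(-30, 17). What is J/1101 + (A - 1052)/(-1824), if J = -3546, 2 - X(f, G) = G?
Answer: -1764379/669408 ≈ -2.6357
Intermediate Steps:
X(f, G) = 2 - G
A = -15 (A = 2 - 1*17 = 2 - 17 = -15)
J/1101 + (A - 1052)/(-1824) = -3546/1101 + (-15 - 1052)/(-1824) = -3546*1/1101 - 1067*(-1/1824) = -1182/367 + 1067/1824 = -1764379/669408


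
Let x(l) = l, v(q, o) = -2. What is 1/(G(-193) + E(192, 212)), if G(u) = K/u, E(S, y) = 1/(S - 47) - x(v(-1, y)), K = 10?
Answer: 27985/54713 ≈ 0.51149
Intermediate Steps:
E(S, y) = 2 + 1/(-47 + S) (E(S, y) = 1/(S - 47) - 1*(-2) = 1/(-47 + S) + 2 = 2 + 1/(-47 + S))
G(u) = 10/u
1/(G(-193) + E(192, 212)) = 1/(10/(-193) + (-93 + 2*192)/(-47 + 192)) = 1/(10*(-1/193) + (-93 + 384)/145) = 1/(-10/193 + (1/145)*291) = 1/(-10/193 + 291/145) = 1/(54713/27985) = 27985/54713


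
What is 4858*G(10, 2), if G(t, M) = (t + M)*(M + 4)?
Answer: 349776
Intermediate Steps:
G(t, M) = (4 + M)*(M + t) (G(t, M) = (M + t)*(4 + M) = (4 + M)*(M + t))
4858*G(10, 2) = 4858*(2² + 4*2 + 4*10 + 2*10) = 4858*(4 + 8 + 40 + 20) = 4858*72 = 349776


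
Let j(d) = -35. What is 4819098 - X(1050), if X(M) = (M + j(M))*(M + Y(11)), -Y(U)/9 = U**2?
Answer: 4858683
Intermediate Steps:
Y(U) = -9*U**2
X(M) = (-1089 + M)*(-35 + M) (X(M) = (M - 35)*(M - 9*11**2) = (-35 + M)*(M - 9*121) = (-35 + M)*(M - 1089) = (-35 + M)*(-1089 + M) = (-1089 + M)*(-35 + M))
4819098 - X(1050) = 4819098 - (38115 + 1050**2 - 1124*1050) = 4819098 - (38115 + 1102500 - 1180200) = 4819098 - 1*(-39585) = 4819098 + 39585 = 4858683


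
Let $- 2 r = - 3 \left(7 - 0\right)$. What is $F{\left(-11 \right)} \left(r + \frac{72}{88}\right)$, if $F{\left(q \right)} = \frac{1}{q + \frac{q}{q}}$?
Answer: $- \frac{249}{220} \approx -1.1318$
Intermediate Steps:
$F{\left(q \right)} = \frac{1}{1 + q}$ ($F{\left(q \right)} = \frac{1}{q + 1} = \frac{1}{1 + q}$)
$r = \frac{21}{2}$ ($r = - \frac{\left(-3\right) \left(7 - 0\right)}{2} = - \frac{\left(-3\right) \left(7 + 0\right)}{2} = - \frac{\left(-3\right) 7}{2} = \left(- \frac{1}{2}\right) \left(-21\right) = \frac{21}{2} \approx 10.5$)
$F{\left(-11 \right)} \left(r + \frac{72}{88}\right) = \frac{\frac{21}{2} + \frac{72}{88}}{1 - 11} = \frac{\frac{21}{2} + 72 \cdot \frac{1}{88}}{-10} = - \frac{\frac{21}{2} + \frac{9}{11}}{10} = \left(- \frac{1}{10}\right) \frac{249}{22} = - \frac{249}{220}$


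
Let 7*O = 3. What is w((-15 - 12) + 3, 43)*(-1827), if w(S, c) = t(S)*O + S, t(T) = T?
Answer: 62640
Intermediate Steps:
O = 3/7 (O = (1/7)*3 = 3/7 ≈ 0.42857)
w(S, c) = 10*S/7 (w(S, c) = S*(3/7) + S = 3*S/7 + S = 10*S/7)
w((-15 - 12) + 3, 43)*(-1827) = (10*((-15 - 12) + 3)/7)*(-1827) = (10*(-27 + 3)/7)*(-1827) = ((10/7)*(-24))*(-1827) = -240/7*(-1827) = 62640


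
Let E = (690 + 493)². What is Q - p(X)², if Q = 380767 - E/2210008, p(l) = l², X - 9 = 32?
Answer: -5403457699441/2210008 ≈ -2.4450e+6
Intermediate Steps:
X = 41 (X = 9 + 32 = 41)
E = 1399489 (E = 1183² = 1399489)
Q = 841496716647/2210008 (Q = 380767 - 1399489/2210008 = 841496716647/2210008 ≈ 3.8077e+5)
Q - p(X)² = 841496716647/2210008 - (41²)² = 841496716647/2210008 - 1*1681² = 841496716647/2210008 - 1*2825761 = 841496716647/2210008 - 2825761 = -5403457699441/2210008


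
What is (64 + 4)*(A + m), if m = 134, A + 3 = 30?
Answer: 10948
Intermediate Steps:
A = 27 (A = -3 + 30 = 27)
(64 + 4)*(A + m) = (64 + 4)*(27 + 134) = 68*161 = 10948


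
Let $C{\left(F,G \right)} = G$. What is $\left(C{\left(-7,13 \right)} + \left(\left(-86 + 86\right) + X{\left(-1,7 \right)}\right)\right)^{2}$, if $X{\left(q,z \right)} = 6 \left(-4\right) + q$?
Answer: $144$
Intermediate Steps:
$X{\left(q,z \right)} = -24 + q$
$\left(C{\left(-7,13 \right)} + \left(\left(-86 + 86\right) + X{\left(-1,7 \right)}\right)\right)^{2} = \left(13 + \left(\left(-86 + 86\right) - 25\right)\right)^{2} = \left(13 + \left(0 - 25\right)\right)^{2} = \left(13 - 25\right)^{2} = \left(-12\right)^{2} = 144$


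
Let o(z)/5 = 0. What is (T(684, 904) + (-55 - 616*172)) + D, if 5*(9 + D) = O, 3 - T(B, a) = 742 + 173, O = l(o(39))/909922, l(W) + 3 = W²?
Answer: -486480698083/4549610 ≈ -1.0693e+5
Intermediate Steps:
o(z) = 0 (o(z) = 5*0 = 0)
l(W) = -3 + W²
O = -3/909922 (O = (-3 + 0²)/909922 = (-3 + 0)*(1/909922) = -3*1/909922 = -3/909922 ≈ -3.2970e-6)
T(B, a) = -912 (T(B, a) = 3 - (742 + 173) = 3 - 1*915 = 3 - 915 = -912)
D = -40946493/4549610 (D = -9 + (⅕)*(-3/909922) = -9 - 3/4549610 = -40946493/4549610 ≈ -9.0000)
(T(684, 904) + (-55 - 616*172)) + D = (-912 + (-55 - 616*172)) - 40946493/4549610 = (-912 + (-55 - 105952)) - 40946493/4549610 = (-912 - 106007) - 40946493/4549610 = -106919 - 40946493/4549610 = -486480698083/4549610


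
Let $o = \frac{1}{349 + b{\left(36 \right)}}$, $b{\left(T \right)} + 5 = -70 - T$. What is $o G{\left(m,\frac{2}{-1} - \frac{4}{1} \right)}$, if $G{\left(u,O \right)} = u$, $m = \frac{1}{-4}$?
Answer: $- \frac{1}{952} \approx -0.0010504$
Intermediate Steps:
$m = - \frac{1}{4} \approx -0.25$
$b{\left(T \right)} = -75 - T$ ($b{\left(T \right)} = -5 - \left(70 + T\right) = -75 - T$)
$o = \frac{1}{238}$ ($o = \frac{1}{349 - 111} = \frac{1}{238} \approx 0.0042017$)
$o G{\left(m,\frac{2}{-1} - \frac{4}{1} \right)} = \frac{1}{238} \left(- \frac{1}{4}\right) = - \frac{1}{952}$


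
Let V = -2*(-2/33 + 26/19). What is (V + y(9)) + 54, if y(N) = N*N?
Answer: 83005/627 ≈ 132.38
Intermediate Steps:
y(N) = N**2
V = -1640/627 (V = -2*(-2*1/33 + 26*(1/19)) = -2*(-2/33 + 26/19) = -2*820/627 = -1640/627 ≈ -2.6156)
(V + y(9)) + 54 = (-1640/627 + 9**2) + 54 = (-1640/627 + 81) + 54 = 49147/627 + 54 = 83005/627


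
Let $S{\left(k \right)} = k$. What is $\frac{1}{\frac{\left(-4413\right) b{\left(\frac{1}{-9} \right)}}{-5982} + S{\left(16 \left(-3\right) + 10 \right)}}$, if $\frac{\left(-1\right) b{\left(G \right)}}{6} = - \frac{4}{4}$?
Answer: $- \frac{997}{33473} \approx -0.029785$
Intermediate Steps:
$b{\left(G \right)} = 6$ ($b{\left(G \right)} = - 6 \left(- \frac{4}{4}\right) = - 6 \left(\left(-4\right) \frac{1}{4}\right) = \left(-6\right) \left(-1\right) = 6$)
$\frac{1}{\frac{\left(-4413\right) b{\left(\frac{1}{-9} \right)}}{-5982} + S{\left(16 \left(-3\right) + 10 \right)}} = \frac{1}{\frac{\left(-4413\right) 6}{-5982} + \left(16 \left(-3\right) + 10\right)} = \frac{1}{\left(-26478\right) \left(- \frac{1}{5982}\right) + \left(-48 + 10\right)} = \frac{1}{\frac{4413}{997} - 38} = \frac{1}{- \frac{33473}{997}} = - \frac{997}{33473}$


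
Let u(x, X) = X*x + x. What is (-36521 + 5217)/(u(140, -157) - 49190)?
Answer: 15652/35515 ≈ 0.44072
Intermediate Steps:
u(x, X) = x + X*x
(-36521 + 5217)/(u(140, -157) - 49190) = (-36521 + 5217)/(140*(1 - 157) - 49190) = -31304/(140*(-156) - 49190) = -31304/(-21840 - 49190) = -31304/(-71030) = -31304*(-1/71030) = 15652/35515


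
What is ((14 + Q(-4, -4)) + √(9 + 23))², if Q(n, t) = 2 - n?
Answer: 432 + 160*√2 ≈ 658.27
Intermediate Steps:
((14 + Q(-4, -4)) + √(9 + 23))² = ((14 + (2 - 1*(-4))) + √(9 + 23))² = ((14 + (2 + 4)) + √32)² = ((14 + 6) + 4*√2)² = (20 + 4*√2)²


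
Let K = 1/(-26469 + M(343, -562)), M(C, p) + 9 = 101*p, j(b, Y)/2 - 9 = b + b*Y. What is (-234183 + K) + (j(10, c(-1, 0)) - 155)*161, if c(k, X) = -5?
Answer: -22401548801/83240 ≈ -2.6912e+5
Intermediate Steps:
j(b, Y) = 18 + 2*b + 2*Y*b (j(b, Y) = 18 + 2*(b + b*Y) = 18 + 2*(b + Y*b) = 18 + (2*b + 2*Y*b) = 18 + 2*b + 2*Y*b)
M(C, p) = -9 + 101*p
K = -1/83240 (K = 1/(-26469 + (-9 + 101*(-562))) = 1/(-26469 + (-9 - 56762)) = 1/(-26469 - 56771) = 1/(-83240) = -1/83240 ≈ -1.2013e-5)
(-234183 + K) + (j(10, c(-1, 0)) - 155)*161 = (-234183 - 1/83240) + ((18 + 2*10 + 2*(-5)*10) - 155)*161 = -19493392921/83240 + ((18 + 20 - 100) - 155)*161 = -19493392921/83240 + (-62 - 155)*161 = -19493392921/83240 - 217*161 = -19493392921/83240 - 34937 = -22401548801/83240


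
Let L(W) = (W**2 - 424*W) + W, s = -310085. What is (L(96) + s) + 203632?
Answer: -137845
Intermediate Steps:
L(W) = W**2 - 423*W
(L(96) + s) + 203632 = (96*(-423 + 96) - 310085) + 203632 = (96*(-327) - 310085) + 203632 = (-31392 - 310085) + 203632 = -341477 + 203632 = -137845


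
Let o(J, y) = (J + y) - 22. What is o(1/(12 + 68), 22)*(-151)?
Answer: -151/80 ≈ -1.8875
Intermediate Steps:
o(J, y) = -22 + J + y
o(1/(12 + 68), 22)*(-151) = (-22 + 1/(12 + 68) + 22)*(-151) = (-22 + 1/80 + 22)*(-151) = (1/80)*(-151) = -151/80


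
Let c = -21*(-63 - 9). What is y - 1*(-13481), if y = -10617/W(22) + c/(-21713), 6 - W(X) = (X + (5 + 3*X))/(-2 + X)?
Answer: 1097556829/195417 ≈ 5616.5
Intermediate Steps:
W(X) = 6 - (5 + 4*X)/(-2 + X) (W(X) = 6 - (X + (5 + 3*X))/(-2 + X) = 6 - (5 + 4*X)/(-2 + X))
c = 1512 (c = -21*(-72) = 1512)
y = -1536859748/195417 (y = -10617*(-2 + 22)/(-17 + 2*22) + 1512/(-21713) = -10617*20/(-17 + 44) + 1512*(-1/21713) = -10617/((1/20)*27) - 1512/21713 = -10617/27/20 - 1512/21713 = -10617*20/27 - 1512/21713 = -70780/9 - 1512/21713 = -1536859748/195417 ≈ -7864.5)
y - 1*(-13481) = -1536859748/195417 - 1*(-13481) = -1536859748/195417 + 13481 = 1097556829/195417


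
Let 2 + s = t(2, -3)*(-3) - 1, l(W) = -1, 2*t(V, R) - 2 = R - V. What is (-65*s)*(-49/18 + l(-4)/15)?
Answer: 3263/12 ≈ 271.92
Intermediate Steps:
t(V, R) = 1 + R/2 - V/2 (t(V, R) = 1 + (R - V)/2 = 1 + (R/2 - V/2) = 1 + R/2 - V/2)
s = 3/2 (s = -2 + ((1 + (1/2)*(-3) - 1/2*2)*(-3) - 1) = -2 + ((1 - 3/2 - 1)*(-3) - 1) = -2 + (-3/2*(-3) - 1) = -2 + (9/2 - 1) = -2 + 7/2 = 3/2 ≈ 1.5000)
(-65*s)*(-49/18 + l(-4)/15) = (-65*3/2)*(-49/18 - 1/15) = -195*(-49*1/18 - 1*1/15)/2 = -195*(-49/18 - 1/15)/2 = -195/2*(-251/90) = 3263/12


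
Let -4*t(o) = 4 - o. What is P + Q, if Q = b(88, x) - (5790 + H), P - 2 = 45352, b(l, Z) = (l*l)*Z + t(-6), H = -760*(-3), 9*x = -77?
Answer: -521509/18 ≈ -28973.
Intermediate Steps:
x = -77/9 (x = (⅑)*(-77) = -77/9 ≈ -8.5556)
H = 2280
t(o) = -1 + o/4 (t(o) = -(4 - o)/4 = -1 + o/4)
b(l, Z) = -5/2 + Z*l² (b(l, Z) = (l*l)*Z + (-1 + (¼)*(-6)) = l²*Z + (-1 - 3/2) = Z*l² - 5/2 = -5/2 + Z*l²)
P = 45354 (P = 2 + 45352 = 45354)
Q = -1337881/18 (Q = (-5/2 - 77/9*88²) - (5790 + 2280) = (-5/2 - 77/9*7744) - 1*8070 = (-5/2 - 596288/9) - 8070 = -1192621/18 - 8070 = -1337881/18 ≈ -74327.)
P + Q = 45354 - 1337881/18 = -521509/18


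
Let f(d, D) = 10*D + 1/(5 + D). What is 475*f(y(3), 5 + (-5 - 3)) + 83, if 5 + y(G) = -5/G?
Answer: -27859/2 ≈ -13930.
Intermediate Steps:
y(G) = -5 - 5/G
f(d, D) = 1/(5 + D) + 10*D
475*f(y(3), 5 + (-5 - 3)) + 83 = 475*((1 + 10*(5 + (-5 - 3))² + 50*(5 + (-5 - 3)))/(5 + (5 + (-5 - 3)))) + 83 = 475*((1 + 10*(5 - 8)² + 50*(5 - 8))/(5 + (5 - 8))) + 83 = 475*((1 + 10*(-3)² + 50*(-3))/(5 - 3)) + 83 = 475*((1 + 10*9 - 150)/2) + 83 = 475*((1 + 90 - 150)/2) + 83 = 475*((½)*(-59)) + 83 = 475*(-59/2) + 83 = -28025/2 + 83 = -27859/2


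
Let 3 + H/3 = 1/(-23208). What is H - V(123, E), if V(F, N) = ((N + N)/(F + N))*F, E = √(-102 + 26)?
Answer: (-3945362*√19 + 8563875*I)/(7736*(-123*I + 2*√19)) ≈ -10.23 - 17.348*I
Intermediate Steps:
H = -69625/7736 (H = -9 + 3/(-23208) = -9 + 3*(-1/23208) = -9 - 1/7736 = -69625/7736 ≈ -9.0001)
E = 2*I*√19 (E = √(-76) = 2*I*√19 ≈ 8.7178*I)
V(F, N) = 2*F*N/(F + N) (V(F, N) = ((2*N)/(F + N))*F = (2*N/(F + N))*F = 2*F*N/(F + N))
H - V(123, E) = -69625/7736 - 2*123*2*I*√19/(123 + 2*I*√19) = -69625/7736 - 492*I*√19/(123 + 2*I*√19)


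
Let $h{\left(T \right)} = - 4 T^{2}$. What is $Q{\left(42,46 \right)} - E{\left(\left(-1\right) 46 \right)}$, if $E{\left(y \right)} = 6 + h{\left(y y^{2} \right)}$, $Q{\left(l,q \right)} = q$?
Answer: $37897187624$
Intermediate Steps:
$E{\left(y \right)} = 6 - 4 y^{6}$ ($E{\left(y \right)} = 6 - 4 \left(y y^{2}\right)^{2} = 6 - 4 \left(y^{3}\right)^{2} = 6 - 4 y^{6}$)
$Q{\left(42,46 \right)} - E{\left(\left(-1\right) 46 \right)} = 46 - \left(6 - 4 \left(\left(-1\right) 46\right)^{6}\right) = 46 - \left(6 - 4 \left(-46\right)^{6}\right) = 46 - \left(6 - 37897187584\right) = 46 - -37897187578 = 46 + 37897187578 = 37897187624$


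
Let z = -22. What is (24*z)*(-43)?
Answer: 22704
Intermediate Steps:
(24*z)*(-43) = (24*(-22))*(-43) = -528*(-43) = 22704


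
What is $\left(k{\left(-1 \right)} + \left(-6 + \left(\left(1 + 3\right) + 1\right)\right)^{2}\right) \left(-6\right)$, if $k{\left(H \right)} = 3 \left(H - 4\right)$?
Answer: $84$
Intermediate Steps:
$k{\left(H \right)} = -12 + 3 H$ ($k{\left(H \right)} = 3 \left(-4 + H\right) = -12 + 3 H$)
$\left(k{\left(-1 \right)} + \left(-6 + \left(\left(1 + 3\right) + 1\right)\right)^{2}\right) \left(-6\right) = \left(\left(-12 + 3 \left(-1\right)\right) + \left(-6 + \left(\left(1 + 3\right) + 1\right)\right)^{2}\right) \left(-6\right) = \left(\left(-12 - 3\right) + \left(-6 + \left(4 + 1\right)\right)^{2}\right) \left(-6\right) = \left(-15 + \left(-6 + 5\right)^{2}\right) \left(-6\right) = \left(-15 + \left(-1\right)^{2}\right) \left(-6\right) = \left(-15 + 1\right) \left(-6\right) = \left(-14\right) \left(-6\right) = 84$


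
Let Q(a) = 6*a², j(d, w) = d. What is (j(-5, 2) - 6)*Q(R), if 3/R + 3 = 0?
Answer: -66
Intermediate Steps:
R = -1 (R = 3/(-3 + 0) = 3/(-3) = 3*(-⅓) = -1)
(j(-5, 2) - 6)*Q(R) = (-5 - 6)*(6*(-1)²) = -66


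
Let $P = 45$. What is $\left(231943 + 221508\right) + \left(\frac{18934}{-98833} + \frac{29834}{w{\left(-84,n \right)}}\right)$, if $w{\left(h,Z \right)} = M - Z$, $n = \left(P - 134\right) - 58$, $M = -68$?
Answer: $\frac{3543404979893}{7807807} \approx 4.5383 \cdot 10^{5}$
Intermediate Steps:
$n = -147$ ($n = \left(45 - 134\right) - 58 = -89 - 58 = -147$)
$w{\left(h,Z \right)} = -68 - Z$
$\left(231943 + 221508\right) + \left(\frac{18934}{-98833} + \frac{29834}{w{\left(-84,n \right)}}\right) = \left(231943 + 221508\right) + \left(\frac{18934}{-98833} + \frac{29834}{-68 - -147}\right) = 453451 + \left(18934 \left(- \frac{1}{98833}\right) + \frac{29834}{-68 + 147}\right) = 453451 - \left(\frac{18934}{98833} - \frac{29834}{79}\right) = 453451 + \left(- \frac{18934}{98833} + 29834 \cdot \frac{1}{79}\right) = 453451 + \left(- \frac{18934}{98833} + \frac{29834}{79}\right) = 453451 + \frac{2947087936}{7807807} = \frac{3543404979893}{7807807}$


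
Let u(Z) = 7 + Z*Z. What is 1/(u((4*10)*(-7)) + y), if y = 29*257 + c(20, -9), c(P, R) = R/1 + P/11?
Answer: 11/944381 ≈ 1.1648e-5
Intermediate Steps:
u(Z) = 7 + Z**2
c(P, R) = R + P/11 (c(P, R) = R*1 + P*(1/11) = R + P/11)
y = 81904/11 (y = 29*257 + (-9 + (1/11)*20) = 7453 + (-9 + 20/11) = 7453 - 79/11 = 81904/11 ≈ 7445.8)
1/(u((4*10)*(-7)) + y) = 1/((7 + ((4*10)*(-7))**2) + 81904/11) = 1/((7 + (40*(-7))**2) + 81904/11) = 1/((7 + (-280)**2) + 81904/11) = 1/((7 + 78400) + 81904/11) = 1/(78407 + 81904/11) = 1/(944381/11) = 11/944381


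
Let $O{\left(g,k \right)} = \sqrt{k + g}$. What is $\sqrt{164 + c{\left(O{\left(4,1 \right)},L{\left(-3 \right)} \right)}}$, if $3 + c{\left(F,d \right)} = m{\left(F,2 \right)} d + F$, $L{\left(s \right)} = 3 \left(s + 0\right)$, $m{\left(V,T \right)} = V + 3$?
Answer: $\sqrt{134 - 8 \sqrt{5}} \approx 10.775$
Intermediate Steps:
$m{\left(V,T \right)} = 3 + V$
$O{\left(g,k \right)} = \sqrt{g + k}$
$L{\left(s \right)} = 3 s$
$c{\left(F,d \right)} = -3 + F + d \left(3 + F\right)$ ($c{\left(F,d \right)} = -3 + \left(\left(3 + F\right) d + F\right) = -3 + \left(d \left(3 + F\right) + F\right) = -3 + \left(F + d \left(3 + F\right)\right) = -3 + F + d \left(3 + F\right)$)
$\sqrt{164 + c{\left(O{\left(4,1 \right)},L{\left(-3 \right)} \right)}} = \sqrt{164 + \left(-3 + \sqrt{4 + 1} + 3 \left(-3\right) \left(3 + \sqrt{4 + 1}\right)\right)} = \sqrt{164 - \left(3 - \sqrt{5} + 9 \left(3 + \sqrt{5}\right)\right)} = \sqrt{164 - \left(30 + 8 \sqrt{5}\right)} = \sqrt{134 - 8 \sqrt{5}}$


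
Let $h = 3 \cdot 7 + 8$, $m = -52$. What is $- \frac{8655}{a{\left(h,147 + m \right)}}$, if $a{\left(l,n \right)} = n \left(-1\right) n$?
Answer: $\frac{1731}{1805} \approx 0.959$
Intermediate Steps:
$h = 29$ ($h = 21 + 8 = 29$)
$a{\left(l,n \right)} = - n^{2}$ ($a{\left(l,n \right)} = - n n = - n^{2}$)
$- \frac{8655}{a{\left(h,147 + m \right)}} = - \frac{8655}{\left(-1\right) \left(147 - 52\right)^{2}} = - \frac{8655}{\left(-1\right) 95^{2}} = - \frac{8655}{\left(-1\right) 9025} = - \frac{8655}{-9025} = \left(-8655\right) \left(- \frac{1}{9025}\right) = \frac{1731}{1805}$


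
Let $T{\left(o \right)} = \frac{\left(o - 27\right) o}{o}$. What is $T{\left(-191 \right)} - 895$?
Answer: $-1113$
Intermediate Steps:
$T{\left(o \right)} = -27 + o$ ($T{\left(o \right)} = \frac{\left(-27 + o\right) o}{o} = \frac{o \left(-27 + o\right)}{o} = -27 + o$)
$T{\left(-191 \right)} - 895 = \left(-27 - 191\right) - 895 = -218 - 895 = -1113$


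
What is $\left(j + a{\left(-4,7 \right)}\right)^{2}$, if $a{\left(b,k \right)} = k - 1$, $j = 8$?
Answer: $196$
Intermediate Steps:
$a{\left(b,k \right)} = -1 + k$
$\left(j + a{\left(-4,7 \right)}\right)^{2} = \left(8 + \left(-1 + 7\right)\right)^{2} = \left(8 + 6\right)^{2} = 14^{2} = 196$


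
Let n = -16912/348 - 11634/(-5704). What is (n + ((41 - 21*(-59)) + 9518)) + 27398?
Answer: 9465792127/248124 ≈ 38149.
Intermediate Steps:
n = -11552177/248124 (n = -16912*1/348 - 11634*(-1/5704) = -4228/87 + 5817/2852 = -11552177/248124 ≈ -46.558)
(n + ((41 - 21*(-59)) + 9518)) + 27398 = (-11552177/248124 + ((41 - 21*(-59)) + 9518)) + 27398 = (-11552177/248124 + ((41 + 1239) + 9518)) + 27398 = (-11552177/248124 + (1280 + 9518)) + 27398 = (-11552177/248124 + 10798) + 27398 = 2667690775/248124 + 27398 = 9465792127/248124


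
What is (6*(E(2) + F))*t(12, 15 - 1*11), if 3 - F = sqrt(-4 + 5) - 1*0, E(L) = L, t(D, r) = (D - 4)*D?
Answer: 2304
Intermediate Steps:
t(D, r) = D*(-4 + D) (t(D, r) = (-4 + D)*D = D*(-4 + D))
F = 2 (F = 3 - (sqrt(-4 + 5) - 1*0) = 3 - (sqrt(1) + 0) = 3 - (1 + 0) = 3 - 1*1 = 3 - 1 = 2)
(6*(E(2) + F))*t(12, 15 - 1*11) = (6*(2 + 2))*(12*(-4 + 12)) = (6*4)*(12*8) = 24*96 = 2304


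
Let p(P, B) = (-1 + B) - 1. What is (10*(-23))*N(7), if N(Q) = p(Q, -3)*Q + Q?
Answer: 6440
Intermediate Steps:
p(P, B) = -2 + B
N(Q) = -4*Q (N(Q) = (-2 - 3)*Q + Q = -5*Q + Q = -4*Q)
(10*(-23))*N(7) = (10*(-23))*(-4*7) = -230*(-28) = 6440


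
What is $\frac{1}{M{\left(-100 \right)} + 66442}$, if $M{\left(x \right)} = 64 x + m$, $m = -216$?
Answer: $\frac{1}{59826} \approx 1.6715 \cdot 10^{-5}$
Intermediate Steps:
$M{\left(x \right)} = -216 + 64 x$ ($M{\left(x \right)} = 64 x - 216 = -216 + 64 x$)
$\frac{1}{M{\left(-100 \right)} + 66442} = \frac{1}{\left(-216 + 64 \left(-100\right)\right) + 66442} = \frac{1}{\left(-216 - 6400\right) + 66442} = \frac{1}{-6616 + 66442} = \frac{1}{59826}$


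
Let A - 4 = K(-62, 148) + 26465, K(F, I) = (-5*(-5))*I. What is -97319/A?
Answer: -97319/30169 ≈ -3.2258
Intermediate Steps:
K(F, I) = 25*I
A = 30169 (A = 4 + (25*148 + 26465) = 4 + (3700 + 26465) = 4 + 30165 = 30169)
-97319/A = -97319/30169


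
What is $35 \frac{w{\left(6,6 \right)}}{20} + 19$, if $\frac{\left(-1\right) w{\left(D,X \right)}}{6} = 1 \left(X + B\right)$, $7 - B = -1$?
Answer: $-128$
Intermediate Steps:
$B = 8$ ($B = 7 - -1 = 7 + 1 = 8$)
$w{\left(D,X \right)} = -48 - 6 X$ ($w{\left(D,X \right)} = - 6 \cdot 1 \left(X + 8\right) = - 6 \cdot 1 \left(8 + X\right) = - 6 \left(8 + X\right) = -48 - 6 X$)
$35 \frac{w{\left(6,6 \right)}}{20} + 19 = 35 \frac{-48 - 36}{20} + 19 = 35 \left(-48 - 36\right) \frac{1}{20} + 19 = 35 \left(\left(-84\right) \frac{1}{20}\right) + 19 = 35 \left(- \frac{21}{5}\right) + 19 = -147 + 19 = -128$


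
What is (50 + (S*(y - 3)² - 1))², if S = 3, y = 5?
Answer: 3721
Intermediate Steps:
(50 + (S*(y - 3)² - 1))² = (50 + (3*(5 - 3)² - 1))² = (50 + (3*2² - 1))² = (50 + (3*4 - 1))² = (50 + (12 - 1))² = (50 + 11)² = 61² = 3721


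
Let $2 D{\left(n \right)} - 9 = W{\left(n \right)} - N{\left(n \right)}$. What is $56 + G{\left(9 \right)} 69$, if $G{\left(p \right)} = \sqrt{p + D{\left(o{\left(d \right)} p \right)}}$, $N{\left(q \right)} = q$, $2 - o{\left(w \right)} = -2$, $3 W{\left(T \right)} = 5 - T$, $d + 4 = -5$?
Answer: $56 + 23 i \sqrt{87} \approx 56.0 + 214.53 i$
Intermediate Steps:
$d = -9$ ($d = -4 - 5 = -9$)
$W{\left(T \right)} = \frac{5}{3} - \frac{T}{3}$ ($W{\left(T \right)} = \frac{5 - T}{3} = \frac{5}{3} - \frac{T}{3}$)
$o{\left(w \right)} = 4$ ($o{\left(w \right)} = 2 - -2 = 2 + 2 = 4$)
$D{\left(n \right)} = \frac{16}{3} - \frac{2 n}{3}$ ($D{\left(n \right)} = \frac{9}{2} + \frac{\left(\frac{5}{3} - \frac{n}{3}\right) - n}{2} = \frac{9}{2} + \frac{\frac{5}{3} - \frac{4 n}{3}}{2} = \frac{9}{2} - \left(- \frac{5}{6} + \frac{2 n}{3}\right) = \frac{16}{3} - \frac{2 n}{3}$)
$G{\left(p \right)} = \sqrt{\frac{16}{3} - \frac{5 p}{3}}$ ($G{\left(p \right)} = \sqrt{p - \left(- \frac{16}{3} + \frac{2 \cdot 4 p}{3}\right)} = \sqrt{p - \left(- \frac{16}{3} + \frac{8 p}{3}\right)} = \sqrt{\frac{16}{3} - \frac{5 p}{3}}$)
$56 + G{\left(9 \right)} 69 = 56 + \frac{\sqrt{48 - 135}}{3} \cdot 69 = 56 + \frac{\sqrt{-87}}{3} \cdot 69 = 56 + \frac{i \sqrt{87}}{3} \cdot 69 = 56 + 23 i \sqrt{87}$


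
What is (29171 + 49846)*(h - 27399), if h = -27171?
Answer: -4311957690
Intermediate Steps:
(29171 + 49846)*(h - 27399) = (29171 + 49846)*(-27171 - 27399) = 79017*(-54570) = -4311957690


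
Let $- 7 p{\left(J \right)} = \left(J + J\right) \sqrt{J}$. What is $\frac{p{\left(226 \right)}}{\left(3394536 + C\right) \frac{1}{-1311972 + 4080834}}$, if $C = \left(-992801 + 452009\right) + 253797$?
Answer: $- \frac{417175208 \sqrt{226}}{7250929} \approx -864.93$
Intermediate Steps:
$p{\left(J \right)} = - \frac{2 J^{\frac{3}{2}}}{7}$ ($p{\left(J \right)} = - \frac{\left(J + J\right) \sqrt{J}}{7} = - \frac{2 J \sqrt{J}}{7} = - \frac{2 J^{\frac{3}{2}}}{7}$)
$C = -286995$ ($C = -540792 + 253797 = -286995$)
$\frac{p{\left(226 \right)}}{\left(3394536 + C\right) \frac{1}{-1311972 + 4080834}} = \frac{\left(- \frac{2}{7}\right) 226^{\frac{3}{2}}}{\left(3394536 - 286995\right) \frac{1}{-1311972 + 4080834}} = \frac{\left(- \frac{2}{7}\right) 226 \sqrt{226}}{3107541 \cdot \frac{1}{2768862}} = \frac{\left(- \frac{452}{7}\right) \sqrt{226}}{3107541 \cdot \frac{1}{2768862}} = \frac{\left(- \frac{452}{7}\right) \sqrt{226}}{\frac{1035847}{922954}} = - \frac{452 \sqrt{226}}{7} \cdot \frac{922954}{1035847} = - \frac{417175208 \sqrt{226}}{7250929}$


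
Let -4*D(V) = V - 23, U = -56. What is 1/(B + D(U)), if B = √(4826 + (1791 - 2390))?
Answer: -316/61391 + 16*√4227/61391 ≈ 0.011797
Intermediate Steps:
D(V) = 23/4 - V/4 (D(V) = -(V - 23)/4 = -(-23 + V)/4 = 23/4 - V/4)
B = √4227 (B = √(4826 - 599) = √4227 ≈ 65.015)
1/(B + D(U)) = 1/(√4227 + (23/4 - ¼*(-56))) = 1/(√4227 + (23/4 + 14)) = 1/(√4227 + 79/4) = 1/(79/4 + √4227)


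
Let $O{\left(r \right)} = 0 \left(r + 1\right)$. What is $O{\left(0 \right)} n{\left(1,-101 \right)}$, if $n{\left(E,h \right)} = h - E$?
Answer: $0$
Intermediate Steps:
$O{\left(r \right)} = 0$ ($O{\left(r \right)} = 0 \left(1 + r\right) = 0$)
$O{\left(0 \right)} n{\left(1,-101 \right)} = 0 \left(-101 - 1\right) = 0 \left(-102\right) = 0$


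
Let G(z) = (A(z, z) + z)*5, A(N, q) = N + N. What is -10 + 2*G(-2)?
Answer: -70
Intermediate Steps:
A(N, q) = 2*N
G(z) = 15*z (G(z) = (2*z + z)*5 = (3*z)*5 = 15*z)
-10 + 2*G(-2) = -10 + 2*(15*(-2)) = -10 + 2*(-30) = -10 - 60 = -70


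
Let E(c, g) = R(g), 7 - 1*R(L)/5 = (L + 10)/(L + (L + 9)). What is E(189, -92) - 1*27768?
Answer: -970737/35 ≈ -27735.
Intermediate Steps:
R(L) = 35 - 5*(10 + L)/(9 + 2*L) (R(L) = 35 - 5*(L + 10)/(L + (L + 9)) = 35 - 5*(10 + L)/(L + (9 + L)) = 35 - 5*(10 + L)/(9 + 2*L))
E(c, g) = 5*(53 + 13*g)/(9 + 2*g)
E(189, -92) - 1*27768 = 5*(53 + 13*(-92))/(9 + 2*(-92)) - 1*27768 = 5*(53 - 1196)/(9 - 184) - 27768 = 5*(-1143)/(-175) - 27768 = 5*(-1/175)*(-1143) - 27768 = 1143/35 - 27768 = -970737/35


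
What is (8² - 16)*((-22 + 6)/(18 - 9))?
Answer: -256/3 ≈ -85.333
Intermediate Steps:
(8² - 16)*((-22 + 6)/(18 - 9)) = (64 - 16)*(-16/9) = 48*(-16*⅑) = 48*(-16/9) = -256/3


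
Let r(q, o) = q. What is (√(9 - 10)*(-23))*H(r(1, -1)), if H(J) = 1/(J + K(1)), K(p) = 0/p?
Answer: -23*I ≈ -23.0*I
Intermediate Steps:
K(p) = 0
H(J) = 1/J (H(J) = 1/(J + 0) = 1/J)
(√(9 - 10)*(-23))*H(r(1, -1)) = (√(9 - 10)*(-23))/1 = (√(-1)*(-23))*1 = (I*(-23))*1 = -23*I*1 = -23*I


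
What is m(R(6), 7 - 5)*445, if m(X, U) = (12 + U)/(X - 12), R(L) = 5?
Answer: -890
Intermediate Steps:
m(X, U) = (12 + U)/(-12 + X)
m(R(6), 7 - 5)*445 = ((12 + (7 - 5))/(-12 + 5))*445 = ((12 + 2)/(-7))*445 = -1/7*14*445 = -2*445 = -890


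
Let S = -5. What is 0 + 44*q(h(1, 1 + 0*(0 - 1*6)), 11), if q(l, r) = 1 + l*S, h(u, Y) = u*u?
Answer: -176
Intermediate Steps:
h(u, Y) = u**2
q(l, r) = 1 - 5*l (q(l, r) = 1 + l*(-5) = 1 - 5*l)
0 + 44*q(h(1, 1 + 0*(0 - 1*6)), 11) = 0 + 44*(1 - 5*1**2) = 0 + 44*(1 - 5*1) = 0 + 44*(1 - 5) = 0 + 44*(-4) = 0 - 176 = -176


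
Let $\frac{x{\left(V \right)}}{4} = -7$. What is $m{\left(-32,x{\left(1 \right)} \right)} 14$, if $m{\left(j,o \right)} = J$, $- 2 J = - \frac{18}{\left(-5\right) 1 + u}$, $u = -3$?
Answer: $- \frac{63}{4} \approx -15.75$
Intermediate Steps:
$x{\left(V \right)} = -28$ ($x{\left(V \right)} = 4 \left(-7\right) = -28$)
$J = - \frac{9}{8}$ ($J = - \frac{\left(-18\right) \frac{1}{\left(-5\right) 1 - 3}}{2} = - \frac{\left(-18\right) \frac{1}{-5 - 3}}{2} = - \frac{\left(-18\right) \frac{1}{-8}}{2} = - \frac{\left(-18\right) \left(- \frac{1}{8}\right)}{2} = \left(- \frac{1}{2}\right) \frac{9}{4} = - \frac{9}{8} \approx -1.125$)
$m{\left(j,o \right)} = - \frac{9}{8}$
$m{\left(-32,x{\left(1 \right)} \right)} 14 = \left(- \frac{9}{8}\right) 14 = - \frac{63}{4}$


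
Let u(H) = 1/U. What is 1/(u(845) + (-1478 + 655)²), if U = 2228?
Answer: 2228/1509089013 ≈ 1.4764e-6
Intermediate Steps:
u(H) = 1/2228
1/(u(845) + (-1478 + 655)²) = 1/(1/2228 + (-1478 + 655)²) = 1/(1/2228 + (-823)²) = 1/(1/2228 + 677329) = 1/(1509089013/2228) = 2228/1509089013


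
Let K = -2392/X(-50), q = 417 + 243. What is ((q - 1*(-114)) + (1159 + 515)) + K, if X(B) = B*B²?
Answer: 38250299/15625 ≈ 2448.0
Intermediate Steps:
q = 660
X(B) = B³
K = 299/15625 (K = -2392/((-50)³) = -2392/(-125000) = -2392*(-1/125000) = 299/15625 ≈ 0.019136)
((q - 1*(-114)) + (1159 + 515)) + K = ((660 - 1*(-114)) + (1159 + 515)) + 299/15625 = ((660 + 114) + 1674) + 299/15625 = (774 + 1674) + 299/15625 = 2448 + 299/15625 = 38250299/15625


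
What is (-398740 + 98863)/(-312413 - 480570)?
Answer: 299877/792983 ≈ 0.37816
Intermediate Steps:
(-398740 + 98863)/(-312413 - 480570) = -299877/(-792983) = -299877*(-1/792983) = 299877/792983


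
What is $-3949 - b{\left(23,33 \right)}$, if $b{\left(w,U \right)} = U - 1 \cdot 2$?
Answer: $-3980$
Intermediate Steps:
$b{\left(w,U \right)} = -2 + U$ ($b{\left(w,U \right)} = U - 2 = -2 + U$)
$-3949 - b{\left(23,33 \right)} = -3949 - \left(-2 + 33\right) = -3949 - 31 = -3980$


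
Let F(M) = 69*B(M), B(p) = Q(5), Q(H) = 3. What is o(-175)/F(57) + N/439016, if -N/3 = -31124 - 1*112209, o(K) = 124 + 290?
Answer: 1308031/439016 ≈ 2.9795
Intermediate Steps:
B(p) = 3
o(K) = 414
F(M) = 207 (F(M) = 69*3 = 207)
N = 429999 (N = -3*(-31124 - 1*112209) = -3*(-31124 - 112209) = -3*(-143333) = 429999)
o(-175)/F(57) + N/439016 = 414/207 + 429999/439016 = 414*(1/207) + 429999*(1/439016) = 2 + 429999/439016 = 1308031/439016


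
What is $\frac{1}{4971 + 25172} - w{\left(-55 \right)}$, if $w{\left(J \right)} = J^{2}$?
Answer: $- \frac{91182574}{30143} \approx -3025.0$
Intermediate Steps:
$\frac{1}{4971 + 25172} - w{\left(-55 \right)} = \frac{1}{4971 + 25172} - \left(-55\right)^{2} = \frac{1}{30143} - 3025 = - \frac{91182574}{30143}$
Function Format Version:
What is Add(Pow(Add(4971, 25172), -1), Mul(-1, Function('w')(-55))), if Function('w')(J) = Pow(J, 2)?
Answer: Rational(-91182574, 30143) ≈ -3025.0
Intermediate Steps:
Add(Pow(Add(4971, 25172), -1), Mul(-1, Function('w')(-55))) = Add(Pow(Add(4971, 25172), -1), Mul(-1, Pow(-55, 2))) = Add(Pow(30143, -1), Mul(-1, 3025)) = Add(Rational(1, 30143), -3025) = Rational(-91182574, 30143)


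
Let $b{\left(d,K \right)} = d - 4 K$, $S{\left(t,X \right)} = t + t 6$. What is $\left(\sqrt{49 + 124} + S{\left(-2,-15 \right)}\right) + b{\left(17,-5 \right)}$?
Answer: $23 + \sqrt{173} \approx 36.153$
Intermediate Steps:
$S{\left(t,X \right)} = 7 t$ ($S{\left(t,X \right)} = t + 6 t = 7 t$)
$\left(\sqrt{49 + 124} + S{\left(-2,-15 \right)}\right) + b{\left(17,-5 \right)} = \left(\sqrt{49 + 124} + 7 \left(-2\right)\right) + \left(17 - -20\right) = \left(\sqrt{173} - 14\right) + \left(17 + 20\right) = \left(-14 + \sqrt{173}\right) + 37 = 23 + \sqrt{173}$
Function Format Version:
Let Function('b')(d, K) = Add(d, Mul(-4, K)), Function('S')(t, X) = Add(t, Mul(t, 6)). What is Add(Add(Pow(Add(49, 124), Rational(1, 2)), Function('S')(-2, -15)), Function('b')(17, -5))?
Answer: Add(23, Pow(173, Rational(1, 2))) ≈ 36.153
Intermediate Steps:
Function('S')(t, X) = Mul(7, t) (Function('S')(t, X) = Add(t, Mul(6, t)) = Mul(7, t))
Add(Add(Pow(Add(49, 124), Rational(1, 2)), Function('S')(-2, -15)), Function('b')(17, -5)) = Add(Add(Pow(Add(49, 124), Rational(1, 2)), Mul(7, -2)), Add(17, Mul(-4, -5))) = Add(Add(Pow(173, Rational(1, 2)), -14), Add(17, 20)) = Add(Add(-14, Pow(173, Rational(1, 2))), 37) = Add(23, Pow(173, Rational(1, 2)))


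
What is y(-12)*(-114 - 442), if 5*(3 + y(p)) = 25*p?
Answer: 35028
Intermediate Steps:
y(p) = -3 + 5*p (y(p) = -3 + (25*p)/5 = -3 + 5*p)
y(-12)*(-114 - 442) = (-3 + 5*(-12))*(-114 - 442) = (-3 - 60)*(-556) = -63*(-556) = 35028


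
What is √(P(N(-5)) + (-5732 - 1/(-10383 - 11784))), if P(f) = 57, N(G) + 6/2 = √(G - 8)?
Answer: 2*I*√77459948553/7389 ≈ 75.333*I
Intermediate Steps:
N(G) = -3 + √(-8 + G) (N(G) = -3 + √(G - 8) = -3 + √(-8 + G))
√(P(N(-5)) + (-5732 - 1/(-10383 - 11784))) = √(57 + (-5732 - 1/(-10383 - 11784))) = √(57 + (-5732 - 1/(-22167))) = √(57 + (-5732 - 1*(-1/22167))) = √(57 + (-5732 + 1/22167)) = √(57 - 127061243/22167) = √(-125797724/22167) = 2*I*√77459948553/7389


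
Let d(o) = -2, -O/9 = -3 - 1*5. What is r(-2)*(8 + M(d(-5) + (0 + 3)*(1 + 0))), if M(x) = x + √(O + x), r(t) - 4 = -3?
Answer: 9 + √73 ≈ 17.544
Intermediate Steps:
O = 72 (O = -9*(-3 - 1*5) = -9*(-3 - 5) = -9*(-8) = 72)
r(t) = 1 (r(t) = 4 - 3 = 1)
M(x) = x + √(72 + x)
r(-2)*(8 + M(d(-5) + (0 + 3)*(1 + 0))) = 1*(8 + ((-2 + (0 + 3)*(1 + 0)) + √(72 + (-2 + (0 + 3)*(1 + 0))))) = 1*(8 + ((-2 + 3*1) + √(72 + (-2 + 3*1)))) = 1*(8 + ((-2 + 3) + √(72 + (-2 + 3)))) = 1*(8 + (1 + √(72 + 1))) = 1*(8 + (1 + √73)) = 1*(9 + √73) = 9 + √73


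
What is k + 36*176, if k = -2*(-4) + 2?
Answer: 6346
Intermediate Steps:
k = 10 (k = 8 + 2 = 10)
k + 36*176 = 10 + 36*176 = 10 + 6336 = 6346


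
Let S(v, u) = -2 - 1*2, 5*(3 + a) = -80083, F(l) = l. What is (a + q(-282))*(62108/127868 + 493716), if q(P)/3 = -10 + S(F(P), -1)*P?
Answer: -999482702883872/159835 ≈ -6.2532e+9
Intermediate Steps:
a = -80098/5 (a = -3 + (1/5)*(-80083) = -3 - 80083/5 = -80098/5 ≈ -16020.)
S(v, u) = -4 (S(v, u) = -2 - 2 = -4)
q(P) = -30 - 12*P (q(P) = 3*(-10 - 4*P) = -30 - 12*P)
(a + q(-282))*(62108/127868 + 493716) = (-80098/5 + (-30 - 12*(-282)))*(62108/127868 + 493716) = (-80098/5 + (-30 + 3384))*(62108*(1/127868) + 493716) = (-80098/5 + 3354)*(15527/31967 + 493716) = -63328/5*15782634899/31967 = -999482702883872/159835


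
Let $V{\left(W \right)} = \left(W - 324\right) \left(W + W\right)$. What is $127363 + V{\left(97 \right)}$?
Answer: $83325$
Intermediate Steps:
$V{\left(W \right)} = 2 W \left(-324 + W\right)$ ($V{\left(W \right)} = \left(-324 + W\right) 2 W = 2 W \left(-324 + W\right)$)
$127363 + V{\left(97 \right)} = 127363 + 2 \cdot 97 \left(-324 + 97\right) = 127363 + 2 \cdot 97 \left(-227\right) = 127363 - 44038 = 83325$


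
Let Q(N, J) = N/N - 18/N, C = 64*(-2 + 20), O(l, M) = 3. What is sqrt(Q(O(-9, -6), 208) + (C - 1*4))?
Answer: 3*sqrt(127) ≈ 33.808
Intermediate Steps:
C = 1152 (C = 64*18 = 1152)
Q(N, J) = 1 - 18/N
sqrt(Q(O(-9, -6), 208) + (C - 1*4)) = sqrt((-18 + 3)/3 + (1152 - 1*4)) = sqrt((1/3)*(-15) + (1152 - 4)) = sqrt(-5 + 1148) = sqrt(1143) = 3*sqrt(127)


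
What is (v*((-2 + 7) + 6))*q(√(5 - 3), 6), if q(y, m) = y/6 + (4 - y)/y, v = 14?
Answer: -154 + 1001*√2/3 ≈ 317.88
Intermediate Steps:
q(y, m) = y/6 + (4 - y)/y (q(y, m) = y*(⅙) + (4 - y)/y = y/6 + (4 - y)/y)
(v*((-2 + 7) + 6))*q(√(5 - 3), 6) = (14*((-2 + 7) + 6))*(-1 + 4/(√(5 - 3)) + √(5 - 3)/6) = (14*(5 + 6))*(-1 + 4/(√2) + √2/6) = (14*11)*(-1 + 4*(√2/2) + √2/6) = 154*(-1 + 2*√2 + √2/6) = 154*(-1 + 13*√2/6) = -154 + 1001*√2/3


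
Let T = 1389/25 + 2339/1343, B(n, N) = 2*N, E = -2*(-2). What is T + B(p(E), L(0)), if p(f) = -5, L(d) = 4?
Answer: 2192502/33575 ≈ 65.302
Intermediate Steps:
E = 4
T = 1923902/33575 (T = 1389*(1/25) + 2339*(1/1343) = 1389/25 + 2339/1343 = 1923902/33575 ≈ 57.302)
T + B(p(E), L(0)) = 1923902/33575 + 2*4 = 1923902/33575 + 8 = 2192502/33575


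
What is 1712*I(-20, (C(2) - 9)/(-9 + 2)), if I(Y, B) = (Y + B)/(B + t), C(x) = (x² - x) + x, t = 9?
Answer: -57780/17 ≈ -3398.8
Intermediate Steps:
C(x) = x²
I(Y, B) = (B + Y)/(9 + B) (I(Y, B) = (Y + B)/(B + 9) = (B + Y)/(9 + B))
1712*I(-20, (C(2) - 9)/(-9 + 2)) = 1712*(((2² - 9)/(-9 + 2) - 20)/(9 + (2² - 9)/(-9 + 2))) = 1712*(((4 - 9)/(-7) - 20)/(9 + (4 - 9)/(-7))) = 1712*((-5*(-⅐) - 20)/(9 - 5*(-⅐))) = 1712*((5/7 - 20)/(9 + 5/7)) = 1712*(-135/7/(68/7)) = 1712*((7/68)*(-135/7)) = 1712*(-135/68) = -57780/17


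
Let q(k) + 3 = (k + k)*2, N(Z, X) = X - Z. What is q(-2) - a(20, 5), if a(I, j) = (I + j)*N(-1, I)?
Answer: -536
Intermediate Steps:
a(I, j) = (1 + I)*(I + j) (a(I, j) = (I + j)*(I - 1*(-1)) = (I + j)*(I + 1) = (I + j)*(1 + I) = (1 + I)*(I + j))
q(k) = -3 + 4*k (q(k) = -3 + (k + k)*2 = -3 + (2*k)*2 = -3 + 4*k)
q(-2) - a(20, 5) = (-3 + 4*(-2)) - (1 + 20)*(20 + 5) = (-3 - 8) - 21*25 = -11 - 1*525 = -11 - 525 = -536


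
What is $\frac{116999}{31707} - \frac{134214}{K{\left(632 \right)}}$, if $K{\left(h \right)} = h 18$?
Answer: $- \frac{162474593}{20038824} \approx -8.108$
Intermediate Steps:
$K{\left(h \right)} = 18 h$
$\frac{116999}{31707} - \frac{134214}{K{\left(632 \right)}} = \frac{116999}{31707} - \frac{134214}{18 \cdot 632} = 116999 \cdot \frac{1}{31707} - \frac{134214}{11376} = \frac{116999}{31707} - \frac{22369}{1896} = - \frac{162474593}{20038824}$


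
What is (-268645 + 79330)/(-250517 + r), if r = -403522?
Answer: 21035/72671 ≈ 0.28946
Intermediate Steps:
(-268645 + 79330)/(-250517 + r) = (-268645 + 79330)/(-250517 - 403522) = -189315/(-654039) = -189315*(-1/654039) = 21035/72671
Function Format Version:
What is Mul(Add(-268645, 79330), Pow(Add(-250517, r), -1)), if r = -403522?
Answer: Rational(21035, 72671) ≈ 0.28946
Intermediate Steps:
Mul(Add(-268645, 79330), Pow(Add(-250517, r), -1)) = Mul(Add(-268645, 79330), Pow(Add(-250517, -403522), -1)) = Mul(-189315, Pow(-654039, -1)) = Mul(-189315, Rational(-1, 654039)) = Rational(21035, 72671)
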